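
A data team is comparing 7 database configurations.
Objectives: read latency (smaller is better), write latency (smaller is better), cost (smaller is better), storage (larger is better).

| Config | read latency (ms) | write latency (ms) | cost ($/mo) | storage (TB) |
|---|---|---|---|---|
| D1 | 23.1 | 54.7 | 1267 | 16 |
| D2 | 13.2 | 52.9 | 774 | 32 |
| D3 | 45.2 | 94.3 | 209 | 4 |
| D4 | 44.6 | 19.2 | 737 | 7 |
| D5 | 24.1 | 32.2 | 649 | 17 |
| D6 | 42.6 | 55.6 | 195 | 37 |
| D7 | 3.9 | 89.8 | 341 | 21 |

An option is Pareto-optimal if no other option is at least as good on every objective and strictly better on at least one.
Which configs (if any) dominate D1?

D2

D2: read latency 13.2≤23.1, write latency 52.9≤54.7, cost 774≤1267, storage 32≥16 — dominates D1.
Others (D3, D4, D5, D6, D7) are each worse than D1 on at least one objective.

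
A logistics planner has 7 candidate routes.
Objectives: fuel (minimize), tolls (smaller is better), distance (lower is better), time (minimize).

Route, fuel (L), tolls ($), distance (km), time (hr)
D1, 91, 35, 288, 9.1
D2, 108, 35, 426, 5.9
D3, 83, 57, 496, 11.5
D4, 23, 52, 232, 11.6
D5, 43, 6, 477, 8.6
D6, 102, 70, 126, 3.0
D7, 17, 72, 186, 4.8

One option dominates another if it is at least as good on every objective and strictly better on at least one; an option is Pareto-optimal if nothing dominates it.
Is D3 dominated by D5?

D5 vs D3: fuel 43≤83, tolls 6≤57, distance 477≤496, time 8.6≤11.5 — D5 is at least as good on every objective with at least one strict improvement.

Yes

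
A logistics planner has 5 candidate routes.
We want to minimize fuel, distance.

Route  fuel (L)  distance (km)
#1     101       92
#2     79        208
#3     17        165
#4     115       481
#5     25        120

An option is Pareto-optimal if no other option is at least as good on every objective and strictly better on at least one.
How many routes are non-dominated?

3

#1: not dominated (best distance).
#2: dominated by #3 (fuel 17≤79, distance 165≤208).
#3: not dominated (best fuel).
#4: dominated by #1 (fuel 101≤115, distance 92≤481).
#5: not dominated.
Pareto-optimal: #1, #3, #5 → 3.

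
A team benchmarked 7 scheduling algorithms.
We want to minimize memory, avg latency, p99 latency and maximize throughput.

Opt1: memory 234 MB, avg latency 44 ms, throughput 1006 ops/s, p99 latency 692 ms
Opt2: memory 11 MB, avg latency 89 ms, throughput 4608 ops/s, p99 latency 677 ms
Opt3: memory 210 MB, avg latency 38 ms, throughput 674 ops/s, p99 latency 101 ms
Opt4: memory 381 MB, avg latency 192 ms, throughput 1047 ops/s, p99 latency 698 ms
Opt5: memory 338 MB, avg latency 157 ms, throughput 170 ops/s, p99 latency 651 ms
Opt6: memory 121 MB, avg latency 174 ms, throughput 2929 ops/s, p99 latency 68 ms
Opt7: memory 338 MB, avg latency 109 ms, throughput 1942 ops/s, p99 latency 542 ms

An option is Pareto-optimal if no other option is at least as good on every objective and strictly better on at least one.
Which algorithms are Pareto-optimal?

Opt1: not dominated.
Opt2: not dominated (best memory).
Opt3: not dominated (best avg latency).
Opt4: dominated by Opt2 (memory 11≤381, avg latency 89≤192, throughput 4608≥1047, p99 latency 677≤698).
Opt5: dominated by Opt3 (memory 210≤338, avg latency 38≤157, throughput 674≥170, p99 latency 101≤651).
Opt6: not dominated (best p99 latency).
Opt7: not dominated.

Opt1, Opt2, Opt3, Opt6, Opt7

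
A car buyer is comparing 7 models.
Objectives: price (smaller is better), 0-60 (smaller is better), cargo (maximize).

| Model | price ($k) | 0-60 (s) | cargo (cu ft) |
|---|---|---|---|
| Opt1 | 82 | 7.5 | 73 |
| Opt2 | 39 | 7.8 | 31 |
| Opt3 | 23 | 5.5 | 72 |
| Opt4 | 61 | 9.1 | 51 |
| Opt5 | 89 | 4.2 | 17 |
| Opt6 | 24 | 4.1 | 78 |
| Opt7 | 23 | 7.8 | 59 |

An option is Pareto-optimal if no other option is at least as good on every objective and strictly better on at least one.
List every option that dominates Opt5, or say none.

Opt6: price 24≤89, 0-60 4.1≤4.2, cargo 78≥17 — dominates Opt5.
Others (Opt1, Opt2, Opt3, Opt4, Opt7) are each worse than Opt5 on at least one objective.

Opt6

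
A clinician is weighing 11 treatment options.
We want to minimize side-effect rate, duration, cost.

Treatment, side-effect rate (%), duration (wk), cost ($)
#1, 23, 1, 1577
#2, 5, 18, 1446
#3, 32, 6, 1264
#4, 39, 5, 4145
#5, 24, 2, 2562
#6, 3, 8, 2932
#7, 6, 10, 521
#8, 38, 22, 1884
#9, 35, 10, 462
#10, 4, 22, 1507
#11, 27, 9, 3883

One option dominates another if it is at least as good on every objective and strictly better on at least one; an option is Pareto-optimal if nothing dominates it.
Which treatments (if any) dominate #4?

#1, #5

#1: side-effect rate 23≤39, duration 1≤5, cost 1577≤4145 — dominates #4.
#5: side-effect rate 24≤39, duration 2≤5, cost 2562≤4145 — dominates #4.
Others (#2, #3, #6, #7, #8, #9, #10, #11) are each worse than #4 on at least one objective.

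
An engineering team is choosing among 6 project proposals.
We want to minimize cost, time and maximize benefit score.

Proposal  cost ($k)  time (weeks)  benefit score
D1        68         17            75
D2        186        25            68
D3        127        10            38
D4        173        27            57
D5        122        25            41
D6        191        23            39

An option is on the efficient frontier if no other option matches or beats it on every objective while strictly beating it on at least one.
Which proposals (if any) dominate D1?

none

D2: worse on cost (186 vs 68).
D3: worse on cost (127 vs 68).
D4: worse on cost (173 vs 68).
D5: worse on cost (122 vs 68).
D6: worse on cost (191 vs 68).
No option dominates D1.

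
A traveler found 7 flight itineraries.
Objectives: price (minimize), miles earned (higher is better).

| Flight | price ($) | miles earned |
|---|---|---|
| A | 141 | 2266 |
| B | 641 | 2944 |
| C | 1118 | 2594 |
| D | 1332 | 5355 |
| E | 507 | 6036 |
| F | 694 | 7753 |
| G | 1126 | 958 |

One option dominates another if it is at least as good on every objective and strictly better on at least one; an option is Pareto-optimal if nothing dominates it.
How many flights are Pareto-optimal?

3

A: not dominated (best price).
B: dominated by E (price 507≤641, miles earned 6036≥2944).
C: dominated by B (price 641≤1118, miles earned 2944≥2594).
D: dominated by E (price 507≤1332, miles earned 6036≥5355).
E: not dominated.
F: not dominated (best miles earned).
G: dominated by A (price 141≤1126, miles earned 2266≥958).
Pareto-optimal: A, E, F → 3.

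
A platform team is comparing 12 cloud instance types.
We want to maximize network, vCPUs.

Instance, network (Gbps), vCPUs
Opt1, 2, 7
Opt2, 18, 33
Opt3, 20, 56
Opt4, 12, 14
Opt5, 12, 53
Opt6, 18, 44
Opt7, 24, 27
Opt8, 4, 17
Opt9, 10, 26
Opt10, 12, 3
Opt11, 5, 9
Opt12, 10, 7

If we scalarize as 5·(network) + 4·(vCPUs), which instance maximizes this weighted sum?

Opt3

Opt1: 5·2 + 4·7 = 38
Opt2: 5·18 + 4·33 = 222
Opt3: 5·20 + 4·56 = 324
Opt4: 5·12 + 4·14 = 116
Opt5: 5·12 + 4·53 = 272
Opt6: 5·18 + 4·44 = 266
Opt7: 5·24 + 4·27 = 228
Opt8: 5·4 + 4·17 = 88
Opt9: 5·10 + 4·26 = 154
Opt10: 5·12 + 4·3 = 72
Opt11: 5·5 + 4·9 = 61
Opt12: 5·10 + 4·7 = 78
Highest: Opt3 at 324.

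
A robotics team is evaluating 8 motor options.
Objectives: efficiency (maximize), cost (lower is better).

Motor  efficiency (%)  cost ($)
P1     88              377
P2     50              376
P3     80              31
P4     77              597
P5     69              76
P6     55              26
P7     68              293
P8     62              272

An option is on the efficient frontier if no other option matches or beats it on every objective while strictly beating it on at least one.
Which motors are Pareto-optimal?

P1: not dominated (best efficiency).
P2: dominated by P3 (efficiency 80≥50, cost 31≤376).
P3: not dominated.
P4: dominated by P1 (efficiency 88≥77, cost 377≤597).
P5: dominated by P3 (efficiency 80≥69, cost 31≤76).
P6: not dominated (best cost).
P7: dominated by P3 (efficiency 80≥68, cost 31≤293).
P8: dominated by P3 (efficiency 80≥62, cost 31≤272).

P1, P3, P6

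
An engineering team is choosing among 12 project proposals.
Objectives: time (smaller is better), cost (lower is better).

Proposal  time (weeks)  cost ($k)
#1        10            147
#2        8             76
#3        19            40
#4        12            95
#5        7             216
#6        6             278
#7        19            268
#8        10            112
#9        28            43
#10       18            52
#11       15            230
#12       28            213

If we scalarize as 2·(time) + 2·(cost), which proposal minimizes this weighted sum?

#3

#1: 2·10 + 2·147 = 314
#2: 2·8 + 2·76 = 168
#3: 2·19 + 2·40 = 118
#4: 2·12 + 2·95 = 214
#5: 2·7 + 2·216 = 446
#6: 2·6 + 2·278 = 568
#7: 2·19 + 2·268 = 574
#8: 2·10 + 2·112 = 244
#9: 2·28 + 2·43 = 142
#10: 2·18 + 2·52 = 140
#11: 2·15 + 2·230 = 490
#12: 2·28 + 2·213 = 482
Lowest: #3 at 118.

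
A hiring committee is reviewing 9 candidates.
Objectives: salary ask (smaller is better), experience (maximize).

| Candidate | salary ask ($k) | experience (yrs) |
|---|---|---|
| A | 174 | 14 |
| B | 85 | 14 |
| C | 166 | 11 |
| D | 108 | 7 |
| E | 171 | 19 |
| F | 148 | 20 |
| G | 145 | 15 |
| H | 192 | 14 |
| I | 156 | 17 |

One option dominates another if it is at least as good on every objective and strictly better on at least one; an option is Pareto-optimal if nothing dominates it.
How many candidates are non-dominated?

A: dominated by B (salary ask 85≤174, experience 14≥14).
B: not dominated (best salary ask).
C: dominated by B (salary ask 85≤166, experience 14≥11).
D: dominated by B (salary ask 85≤108, experience 14≥7).
E: dominated by F (salary ask 148≤171, experience 20≥19).
F: not dominated (best experience).
G: not dominated.
H: dominated by A (salary ask 174≤192, experience 14≥14).
I: dominated by F (salary ask 148≤156, experience 20≥17).
Pareto-optimal: B, F, G → 3.

3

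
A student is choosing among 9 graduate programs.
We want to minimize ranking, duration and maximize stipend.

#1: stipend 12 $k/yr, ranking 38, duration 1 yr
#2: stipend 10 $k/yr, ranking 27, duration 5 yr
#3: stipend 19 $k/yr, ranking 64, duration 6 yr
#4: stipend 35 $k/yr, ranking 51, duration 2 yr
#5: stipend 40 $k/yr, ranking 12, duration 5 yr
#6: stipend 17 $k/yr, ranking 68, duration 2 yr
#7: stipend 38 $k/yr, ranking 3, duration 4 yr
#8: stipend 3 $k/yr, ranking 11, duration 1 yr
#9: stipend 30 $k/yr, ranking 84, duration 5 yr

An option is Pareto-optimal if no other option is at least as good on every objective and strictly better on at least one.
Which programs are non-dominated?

#1, #4, #5, #7, #8

#1: not dominated.
#2: dominated by #5 (stipend 40≥10, ranking 12≤27, duration 5≤5).
#3: dominated by #4 (stipend 35≥19, ranking 51≤64, duration 2≤6).
#4: not dominated.
#5: not dominated (best stipend).
#6: dominated by #4 (stipend 35≥17, ranking 51≤68, duration 2≤2).
#7: not dominated (best ranking).
#8: not dominated.
#9: dominated by #4 (stipend 35≥30, ranking 51≤84, duration 2≤5).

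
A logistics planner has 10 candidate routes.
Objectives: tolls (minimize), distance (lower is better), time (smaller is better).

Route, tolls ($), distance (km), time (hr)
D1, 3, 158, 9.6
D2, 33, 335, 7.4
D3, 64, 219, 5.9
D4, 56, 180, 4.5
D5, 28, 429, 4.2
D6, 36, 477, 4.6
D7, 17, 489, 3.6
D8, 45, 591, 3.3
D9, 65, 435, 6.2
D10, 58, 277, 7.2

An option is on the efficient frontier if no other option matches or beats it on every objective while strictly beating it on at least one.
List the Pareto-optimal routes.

D1: not dominated (best tolls).
D2: not dominated.
D3: dominated by D4 (tolls 56≤64, distance 180≤219, time 4.5≤5.9).
D4: not dominated.
D5: not dominated.
D6: dominated by D5 (tolls 28≤36, distance 429≤477, time 4.2≤4.6).
D7: not dominated.
D8: not dominated (best time).
D9: dominated by D3 (tolls 64≤65, distance 219≤435, time 5.9≤6.2).
D10: dominated by D4 (tolls 56≤58, distance 180≤277, time 4.5≤7.2).

D1, D2, D4, D5, D7, D8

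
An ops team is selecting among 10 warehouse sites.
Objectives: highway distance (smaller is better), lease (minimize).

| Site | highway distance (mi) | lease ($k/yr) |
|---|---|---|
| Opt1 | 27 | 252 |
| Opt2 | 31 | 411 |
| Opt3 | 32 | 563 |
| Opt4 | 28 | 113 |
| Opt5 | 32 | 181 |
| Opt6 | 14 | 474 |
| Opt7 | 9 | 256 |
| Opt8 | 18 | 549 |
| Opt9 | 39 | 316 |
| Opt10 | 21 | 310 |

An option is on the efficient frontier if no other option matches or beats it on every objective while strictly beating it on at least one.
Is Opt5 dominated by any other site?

Opt4 vs Opt5: highway distance 28≤32, lease 113≤181 — Opt4 is at least as good on every objective and strictly better on at least one, so Opt4 dominates Opt5.

Yes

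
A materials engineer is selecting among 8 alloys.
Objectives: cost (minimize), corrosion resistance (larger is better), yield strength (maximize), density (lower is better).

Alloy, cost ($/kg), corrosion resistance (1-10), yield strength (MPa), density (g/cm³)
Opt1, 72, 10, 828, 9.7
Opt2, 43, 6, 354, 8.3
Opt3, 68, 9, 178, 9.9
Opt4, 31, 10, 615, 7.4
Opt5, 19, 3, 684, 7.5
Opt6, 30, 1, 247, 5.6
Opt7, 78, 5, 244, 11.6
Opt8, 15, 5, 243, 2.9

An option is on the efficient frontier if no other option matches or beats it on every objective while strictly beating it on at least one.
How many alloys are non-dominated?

5

Opt1: not dominated (best yield strength).
Opt2: dominated by Opt4 (cost 31≤43, corrosion resistance 10≥6, yield strength 615≥354, density 7.4≤8.3).
Opt3: dominated by Opt4 (cost 31≤68, corrosion resistance 10≥9, yield strength 615≥178, density 7.4≤9.9).
Opt4: not dominated.
Opt5: not dominated.
Opt6: not dominated.
Opt7: dominated by Opt1 (cost 72≤78, corrosion resistance 10≥5, yield strength 828≥244, density 9.7≤11.6).
Opt8: not dominated (best cost).
Pareto-optimal: Opt1, Opt4, Opt5, Opt6, Opt8 → 5.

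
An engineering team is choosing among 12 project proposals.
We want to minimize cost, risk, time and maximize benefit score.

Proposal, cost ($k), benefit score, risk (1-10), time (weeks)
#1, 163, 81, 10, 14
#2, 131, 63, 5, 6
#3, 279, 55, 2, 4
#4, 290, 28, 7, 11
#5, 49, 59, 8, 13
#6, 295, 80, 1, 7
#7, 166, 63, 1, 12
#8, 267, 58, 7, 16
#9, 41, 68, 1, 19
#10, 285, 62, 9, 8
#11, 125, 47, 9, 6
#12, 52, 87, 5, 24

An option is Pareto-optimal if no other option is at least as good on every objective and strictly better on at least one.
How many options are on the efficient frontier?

#1: not dominated.
#2: not dominated.
#3: not dominated (best time).
#4: dominated by #2 (cost 131≤290, benefit score 63≥28, risk 5≤7, time 6≤11).
#5: not dominated.
#6: not dominated.
#7: not dominated.
#8: dominated by #2 (cost 131≤267, benefit score 63≥58, risk 5≤7, time 6≤16).
#9: not dominated (best cost).
#10: dominated by #2 (cost 131≤285, benefit score 63≥62, risk 5≤9, time 6≤8).
#11: not dominated.
#12: not dominated (best benefit score).
Pareto-optimal: #1, #2, #3, #5, #6, #7, #9, #11, #12 → 9.

9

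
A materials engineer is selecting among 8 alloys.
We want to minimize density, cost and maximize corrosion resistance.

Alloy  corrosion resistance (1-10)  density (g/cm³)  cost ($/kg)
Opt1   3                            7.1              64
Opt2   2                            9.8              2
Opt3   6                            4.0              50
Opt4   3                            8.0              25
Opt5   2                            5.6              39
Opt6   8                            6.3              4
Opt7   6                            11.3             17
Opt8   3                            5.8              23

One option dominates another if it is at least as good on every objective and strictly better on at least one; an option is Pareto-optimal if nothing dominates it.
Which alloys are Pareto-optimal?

Opt1: dominated by Opt3 (corrosion resistance 6≥3, density 4.0≤7.1, cost 50≤64).
Opt2: not dominated (best cost).
Opt3: not dominated (best density).
Opt4: dominated by Opt6 (corrosion resistance 8≥3, density 6.3≤8.0, cost 4≤25).
Opt5: not dominated.
Opt6: not dominated (best corrosion resistance).
Opt7: dominated by Opt6 (corrosion resistance 8≥6, density 6.3≤11.3, cost 4≤17).
Opt8: not dominated.

Opt2, Opt3, Opt5, Opt6, Opt8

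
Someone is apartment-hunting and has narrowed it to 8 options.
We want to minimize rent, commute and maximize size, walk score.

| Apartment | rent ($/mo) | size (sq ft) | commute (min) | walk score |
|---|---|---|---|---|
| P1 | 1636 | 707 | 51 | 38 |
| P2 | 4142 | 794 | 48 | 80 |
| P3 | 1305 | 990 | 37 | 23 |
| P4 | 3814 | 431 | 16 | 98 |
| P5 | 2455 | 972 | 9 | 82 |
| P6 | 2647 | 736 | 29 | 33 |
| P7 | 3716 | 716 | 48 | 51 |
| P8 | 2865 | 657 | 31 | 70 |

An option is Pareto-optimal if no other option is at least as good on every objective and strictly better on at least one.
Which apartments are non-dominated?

P1: not dominated.
P2: dominated by P5 (rent 2455≤4142, size 972≥794, commute 9≤48, walk score 82≥80).
P3: not dominated (best rent).
P4: not dominated (best walk score).
P5: not dominated (best commute).
P6: dominated by P5 (rent 2455≤2647, size 972≥736, commute 9≤29, walk score 82≥33).
P7: dominated by P5 (rent 2455≤3716, size 972≥716, commute 9≤48, walk score 82≥51).
P8: dominated by P5 (rent 2455≤2865, size 972≥657, commute 9≤31, walk score 82≥70).

P1, P3, P4, P5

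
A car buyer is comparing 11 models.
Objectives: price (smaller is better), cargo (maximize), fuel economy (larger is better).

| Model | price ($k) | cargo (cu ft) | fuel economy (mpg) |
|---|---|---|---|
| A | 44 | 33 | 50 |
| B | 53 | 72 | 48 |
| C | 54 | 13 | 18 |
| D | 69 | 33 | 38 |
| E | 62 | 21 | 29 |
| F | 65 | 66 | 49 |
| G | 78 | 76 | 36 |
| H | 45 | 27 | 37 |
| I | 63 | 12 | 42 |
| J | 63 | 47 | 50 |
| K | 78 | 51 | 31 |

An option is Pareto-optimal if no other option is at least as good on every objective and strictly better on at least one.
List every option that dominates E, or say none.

A, B, H

A: price 44≤62, cargo 33≥21, fuel economy 50≥29 — dominates E.
B: price 53≤62, cargo 72≥21, fuel economy 48≥29 — dominates E.
H: price 45≤62, cargo 27≥21, fuel economy 37≥29 — dominates E.
Others (C, D, F, G, I, J, K) are each worse than E on at least one objective.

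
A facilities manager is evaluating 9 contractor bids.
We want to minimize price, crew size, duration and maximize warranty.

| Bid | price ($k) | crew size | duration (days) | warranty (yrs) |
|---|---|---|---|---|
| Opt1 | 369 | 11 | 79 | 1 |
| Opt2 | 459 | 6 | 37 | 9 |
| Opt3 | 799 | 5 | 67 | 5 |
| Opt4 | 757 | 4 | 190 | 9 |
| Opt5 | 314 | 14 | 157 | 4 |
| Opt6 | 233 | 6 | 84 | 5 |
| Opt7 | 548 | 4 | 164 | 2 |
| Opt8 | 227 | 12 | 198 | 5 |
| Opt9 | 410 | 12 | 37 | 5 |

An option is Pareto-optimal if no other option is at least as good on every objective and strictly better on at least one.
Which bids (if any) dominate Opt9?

Opt1: worse on duration (79 vs 37).
Opt2: worse on price (459 vs 410).
Opt3: worse on price (799 vs 410).
Opt4: worse on price (757 vs 410).
Opt5: worse on crew size (14 vs 12).
Opt6: worse on duration (84 vs 37).
Opt7: worse on price (548 vs 410).
Opt8: worse on duration (198 vs 37).
No option dominates Opt9.

none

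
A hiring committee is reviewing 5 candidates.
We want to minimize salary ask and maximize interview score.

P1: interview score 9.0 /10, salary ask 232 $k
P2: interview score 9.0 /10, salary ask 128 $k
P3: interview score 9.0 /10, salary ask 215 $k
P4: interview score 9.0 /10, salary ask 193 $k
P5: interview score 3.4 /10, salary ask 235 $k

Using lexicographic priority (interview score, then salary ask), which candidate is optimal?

P2

First maximize interview score: best is 9.0, kept {P1, P2, P3, P4}.
Then minimize salary ask: best is 128, kept {P2}.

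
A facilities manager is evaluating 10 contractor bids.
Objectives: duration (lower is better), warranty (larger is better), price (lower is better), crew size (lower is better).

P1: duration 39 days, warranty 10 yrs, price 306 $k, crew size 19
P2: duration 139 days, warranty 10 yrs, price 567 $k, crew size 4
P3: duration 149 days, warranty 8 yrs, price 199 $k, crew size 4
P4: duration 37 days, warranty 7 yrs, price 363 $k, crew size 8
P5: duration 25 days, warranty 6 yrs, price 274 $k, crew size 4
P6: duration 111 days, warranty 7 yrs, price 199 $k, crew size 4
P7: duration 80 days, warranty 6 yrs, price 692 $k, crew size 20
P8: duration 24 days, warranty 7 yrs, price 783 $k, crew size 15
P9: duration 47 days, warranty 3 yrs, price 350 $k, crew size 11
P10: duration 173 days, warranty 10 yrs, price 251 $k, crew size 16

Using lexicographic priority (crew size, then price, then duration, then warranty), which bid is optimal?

P6

First minimize crew size: best is 4, kept {P2, P3, P5, P6}.
Then minimize price: best is 199, kept {P3, P6}.
Then minimize duration: best is 111, kept {P6}.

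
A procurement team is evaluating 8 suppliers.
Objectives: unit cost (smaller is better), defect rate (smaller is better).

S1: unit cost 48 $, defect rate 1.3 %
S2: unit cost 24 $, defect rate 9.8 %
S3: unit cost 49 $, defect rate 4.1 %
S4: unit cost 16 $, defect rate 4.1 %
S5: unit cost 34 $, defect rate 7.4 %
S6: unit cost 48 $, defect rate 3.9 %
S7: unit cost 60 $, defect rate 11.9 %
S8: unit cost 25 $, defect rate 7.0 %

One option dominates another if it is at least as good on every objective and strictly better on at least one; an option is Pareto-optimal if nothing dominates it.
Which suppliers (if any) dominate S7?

S1: unit cost 48≤60, defect rate 1.3≤11.9 — dominates S7.
S2: unit cost 24≤60, defect rate 9.8≤11.9 — dominates S7.
S3: unit cost 49≤60, defect rate 4.1≤11.9 — dominates S7.
S4: unit cost 16≤60, defect rate 4.1≤11.9 — dominates S7.
S5: unit cost 34≤60, defect rate 7.4≤11.9 — dominates S7.
S6: unit cost 48≤60, defect rate 3.9≤11.9 — dominates S7.
S8: unit cost 25≤60, defect rate 7.0≤11.9 — dominates S7.

S1, S2, S3, S4, S5, S6, S8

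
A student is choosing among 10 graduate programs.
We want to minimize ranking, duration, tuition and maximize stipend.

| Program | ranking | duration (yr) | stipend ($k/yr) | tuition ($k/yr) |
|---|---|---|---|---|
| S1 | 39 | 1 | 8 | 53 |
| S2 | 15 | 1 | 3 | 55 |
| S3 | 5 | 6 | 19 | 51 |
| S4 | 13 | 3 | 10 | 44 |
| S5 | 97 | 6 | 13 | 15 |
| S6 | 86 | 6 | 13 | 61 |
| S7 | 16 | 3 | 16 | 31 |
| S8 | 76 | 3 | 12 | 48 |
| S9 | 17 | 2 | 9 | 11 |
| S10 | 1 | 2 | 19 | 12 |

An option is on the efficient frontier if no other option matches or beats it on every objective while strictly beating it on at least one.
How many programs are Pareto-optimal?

S1: not dominated.
S2: not dominated.
S3: dominated by S10 (ranking 1≤5, duration 2≤6, stipend 19≥19, tuition 12≤51).
S4: dominated by S10 (ranking 1≤13, duration 2≤3, stipend 19≥10, tuition 12≤44).
S5: dominated by S10 (ranking 1≤97, duration 2≤6, stipend 19≥13, tuition 12≤15).
S6: dominated by S3 (ranking 5≤86, duration 6≤6, stipend 19≥13, tuition 51≤61).
S7: dominated by S10 (ranking 1≤16, duration 2≤3, stipend 19≥16, tuition 12≤31).
S8: dominated by S7 (ranking 16≤76, duration 3≤3, stipend 16≥12, tuition 31≤48).
S9: not dominated (best tuition).
S10: not dominated (best ranking).
Pareto-optimal: S1, S2, S9, S10 → 4.

4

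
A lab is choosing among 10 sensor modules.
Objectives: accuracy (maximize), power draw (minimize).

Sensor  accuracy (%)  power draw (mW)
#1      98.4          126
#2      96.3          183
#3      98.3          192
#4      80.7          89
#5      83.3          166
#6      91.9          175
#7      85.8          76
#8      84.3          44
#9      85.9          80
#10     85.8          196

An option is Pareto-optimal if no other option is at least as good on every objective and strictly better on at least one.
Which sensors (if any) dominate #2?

#1: accuracy 98.4≥96.3, power draw 126≤183 — dominates #2.
Others (#3, #4, #5, #6, #7, #8, #9, #10) are each worse than #2 on at least one objective.

#1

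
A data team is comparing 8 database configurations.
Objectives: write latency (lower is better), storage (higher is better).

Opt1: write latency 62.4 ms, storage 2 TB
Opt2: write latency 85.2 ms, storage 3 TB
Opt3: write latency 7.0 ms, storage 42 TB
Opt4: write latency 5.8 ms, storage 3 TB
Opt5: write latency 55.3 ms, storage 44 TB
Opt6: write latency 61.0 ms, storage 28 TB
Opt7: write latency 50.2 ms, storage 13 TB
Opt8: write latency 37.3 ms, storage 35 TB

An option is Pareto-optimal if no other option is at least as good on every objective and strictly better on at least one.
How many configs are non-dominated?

3

Opt1: dominated by Opt3 (write latency 7.0≤62.4, storage 42≥2).
Opt2: dominated by Opt3 (write latency 7.0≤85.2, storage 42≥3).
Opt3: not dominated.
Opt4: not dominated (best write latency).
Opt5: not dominated (best storage).
Opt6: dominated by Opt3 (write latency 7.0≤61.0, storage 42≥28).
Opt7: dominated by Opt3 (write latency 7.0≤50.2, storage 42≥13).
Opt8: dominated by Opt3 (write latency 7.0≤37.3, storage 42≥35).
Pareto-optimal: Opt3, Opt4, Opt5 → 3.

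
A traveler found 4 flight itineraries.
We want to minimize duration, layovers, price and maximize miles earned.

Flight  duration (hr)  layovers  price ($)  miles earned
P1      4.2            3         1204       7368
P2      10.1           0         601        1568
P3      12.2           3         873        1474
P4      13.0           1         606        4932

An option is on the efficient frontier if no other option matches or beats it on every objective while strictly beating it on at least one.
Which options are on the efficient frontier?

P1: not dominated (best duration).
P2: not dominated (best layovers).
P3: dominated by P2 (duration 10.1≤12.2, layovers 0≤3, price 601≤873, miles earned 1568≥1474).
P4: not dominated.

P1, P2, P4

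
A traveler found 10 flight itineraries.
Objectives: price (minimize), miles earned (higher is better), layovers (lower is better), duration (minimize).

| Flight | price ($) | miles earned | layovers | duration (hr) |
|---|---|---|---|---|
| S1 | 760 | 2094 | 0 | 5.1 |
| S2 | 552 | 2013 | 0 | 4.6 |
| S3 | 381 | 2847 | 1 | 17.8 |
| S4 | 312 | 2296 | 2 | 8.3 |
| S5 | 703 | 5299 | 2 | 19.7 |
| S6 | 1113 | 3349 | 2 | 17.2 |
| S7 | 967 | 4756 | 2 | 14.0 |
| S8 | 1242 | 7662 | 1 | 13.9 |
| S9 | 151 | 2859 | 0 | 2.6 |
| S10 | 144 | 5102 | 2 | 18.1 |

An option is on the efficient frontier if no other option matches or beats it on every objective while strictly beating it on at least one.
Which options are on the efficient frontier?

S1: dominated by S9 (price 151≤760, miles earned 2859≥2094, layovers 0≤0, duration 2.6≤5.1).
S2: dominated by S9 (price 151≤552, miles earned 2859≥2013, layovers 0≤0, duration 2.6≤4.6).
S3: dominated by S9 (price 151≤381, miles earned 2859≥2847, layovers 0≤1, duration 2.6≤17.8).
S4: dominated by S9 (price 151≤312, miles earned 2859≥2296, layovers 0≤2, duration 2.6≤8.3).
S5: not dominated.
S6: dominated by S7 (price 967≤1113, miles earned 4756≥3349, layovers 2≤2, duration 14.0≤17.2).
S7: not dominated.
S8: not dominated (best miles earned).
S9: not dominated (best duration).
S10: not dominated (best price).

S5, S7, S8, S9, S10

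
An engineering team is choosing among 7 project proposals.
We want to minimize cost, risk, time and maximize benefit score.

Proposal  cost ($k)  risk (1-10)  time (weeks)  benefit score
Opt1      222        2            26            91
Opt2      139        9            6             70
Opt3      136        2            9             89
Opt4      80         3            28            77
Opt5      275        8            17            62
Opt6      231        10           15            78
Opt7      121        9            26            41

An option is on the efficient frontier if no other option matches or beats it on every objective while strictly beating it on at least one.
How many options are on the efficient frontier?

Opt1: not dominated (best benefit score).
Opt2: not dominated (best time).
Opt3: not dominated.
Opt4: not dominated (best cost).
Opt5: dominated by Opt3 (cost 136≤275, risk 2≤8, time 9≤17, benefit score 89≥62).
Opt6: dominated by Opt3 (cost 136≤231, risk 2≤10, time 9≤15, benefit score 89≥78).
Opt7: not dominated.
Pareto-optimal: Opt1, Opt2, Opt3, Opt4, Opt7 → 5.

5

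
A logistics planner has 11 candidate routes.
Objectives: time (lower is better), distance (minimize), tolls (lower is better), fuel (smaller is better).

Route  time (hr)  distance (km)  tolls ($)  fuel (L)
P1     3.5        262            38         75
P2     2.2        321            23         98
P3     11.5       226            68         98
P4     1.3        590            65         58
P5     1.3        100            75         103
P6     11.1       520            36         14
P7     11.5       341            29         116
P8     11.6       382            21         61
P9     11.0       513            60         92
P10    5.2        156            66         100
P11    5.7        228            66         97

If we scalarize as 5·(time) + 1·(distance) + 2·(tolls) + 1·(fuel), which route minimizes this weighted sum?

P1: 5·3.5 + 1·262 + 2·38 + 1·75 = 430.5
P2: 5·2.2 + 1·321 + 2·23 + 1·98 = 476.0
P3: 5·11.5 + 1·226 + 2·68 + 1·98 = 517.5
P4: 5·1.3 + 1·590 + 2·65 + 1·58 = 784.5
P5: 5·1.3 + 1·100 + 2·75 + 1·103 = 359.5
P6: 5·11.1 + 1·520 + 2·36 + 1·14 = 661.5
P7: 5·11.5 + 1·341 + 2·29 + 1·116 = 572.5
P8: 5·11.6 + 1·382 + 2·21 + 1·61 = 543.0
P9: 5·11.0 + 1·513 + 2·60 + 1·92 = 780.0
P10: 5·5.2 + 1·156 + 2·66 + 1·100 = 414.0
P11: 5·5.7 + 1·228 + 2·66 + 1·97 = 485.5
Lowest: P5 at 359.5.

P5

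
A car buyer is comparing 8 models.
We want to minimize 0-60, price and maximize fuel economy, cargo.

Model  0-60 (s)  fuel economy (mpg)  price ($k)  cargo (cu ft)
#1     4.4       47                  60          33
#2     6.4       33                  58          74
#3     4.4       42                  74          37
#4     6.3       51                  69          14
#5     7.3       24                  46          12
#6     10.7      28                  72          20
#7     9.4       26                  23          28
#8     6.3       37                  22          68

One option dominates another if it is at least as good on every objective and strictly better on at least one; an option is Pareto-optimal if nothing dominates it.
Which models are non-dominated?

#1, #2, #3, #4, #8

#1: not dominated.
#2: not dominated (best cargo).
#3: not dominated.
#4: not dominated (best fuel economy).
#5: dominated by #8 (0-60 6.3≤7.3, fuel economy 37≥24, price 22≤46, cargo 68≥12).
#6: dominated by #1 (0-60 4.4≤10.7, fuel economy 47≥28, price 60≤72, cargo 33≥20).
#7: dominated by #8 (0-60 6.3≤9.4, fuel economy 37≥26, price 22≤23, cargo 68≥28).
#8: not dominated (best price).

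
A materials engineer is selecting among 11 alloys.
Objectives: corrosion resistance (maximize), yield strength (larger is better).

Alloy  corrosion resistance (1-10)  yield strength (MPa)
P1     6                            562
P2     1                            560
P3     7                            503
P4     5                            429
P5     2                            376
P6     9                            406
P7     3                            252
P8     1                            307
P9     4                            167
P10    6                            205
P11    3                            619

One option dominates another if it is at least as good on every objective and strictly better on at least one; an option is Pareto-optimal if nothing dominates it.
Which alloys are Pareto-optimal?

P1, P3, P6, P11

P1: not dominated.
P2: dominated by P1 (corrosion resistance 6≥1, yield strength 562≥560).
P3: not dominated.
P4: dominated by P1 (corrosion resistance 6≥5, yield strength 562≥429).
P5: dominated by P1 (corrosion resistance 6≥2, yield strength 562≥376).
P6: not dominated (best corrosion resistance).
P7: dominated by P1 (corrosion resistance 6≥3, yield strength 562≥252).
P8: dominated by P1 (corrosion resistance 6≥1, yield strength 562≥307).
P9: dominated by P1 (corrosion resistance 6≥4, yield strength 562≥167).
P10: dominated by P1 (corrosion resistance 6≥6, yield strength 562≥205).
P11: not dominated (best yield strength).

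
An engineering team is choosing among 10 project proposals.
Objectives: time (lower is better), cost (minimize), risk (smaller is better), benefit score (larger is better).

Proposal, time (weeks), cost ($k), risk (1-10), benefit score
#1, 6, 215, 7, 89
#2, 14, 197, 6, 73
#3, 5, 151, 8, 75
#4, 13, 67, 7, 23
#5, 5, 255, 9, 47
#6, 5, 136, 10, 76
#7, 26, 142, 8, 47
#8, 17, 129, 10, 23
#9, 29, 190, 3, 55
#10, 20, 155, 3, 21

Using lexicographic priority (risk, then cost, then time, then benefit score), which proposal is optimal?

#10

First minimize risk: best is 3, kept {#9, #10}.
Then minimize cost: best is 155, kept {#10}.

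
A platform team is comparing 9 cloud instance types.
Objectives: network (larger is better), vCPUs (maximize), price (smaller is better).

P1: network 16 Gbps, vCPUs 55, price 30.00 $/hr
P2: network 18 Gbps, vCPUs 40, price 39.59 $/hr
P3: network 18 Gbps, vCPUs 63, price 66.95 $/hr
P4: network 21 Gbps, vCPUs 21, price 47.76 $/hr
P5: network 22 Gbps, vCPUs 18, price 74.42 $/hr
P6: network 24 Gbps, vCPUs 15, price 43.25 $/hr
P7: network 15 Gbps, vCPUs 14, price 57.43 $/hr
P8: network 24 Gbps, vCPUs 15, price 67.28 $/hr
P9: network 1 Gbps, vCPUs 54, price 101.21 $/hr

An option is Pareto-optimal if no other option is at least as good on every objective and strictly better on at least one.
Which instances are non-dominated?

P1, P2, P3, P4, P5, P6

P1: not dominated (best price).
P2: not dominated.
P3: not dominated (best vCPUs).
P4: not dominated.
P5: not dominated.
P6: not dominated.
P7: dominated by P1 (network 16≥15, vCPUs 55≥14, price 30.00≤57.43).
P8: dominated by P6 (network 24≥24, vCPUs 15≥15, price 43.25≤67.28).
P9: dominated by P1 (network 16≥1, vCPUs 55≥54, price 30.00≤101.21).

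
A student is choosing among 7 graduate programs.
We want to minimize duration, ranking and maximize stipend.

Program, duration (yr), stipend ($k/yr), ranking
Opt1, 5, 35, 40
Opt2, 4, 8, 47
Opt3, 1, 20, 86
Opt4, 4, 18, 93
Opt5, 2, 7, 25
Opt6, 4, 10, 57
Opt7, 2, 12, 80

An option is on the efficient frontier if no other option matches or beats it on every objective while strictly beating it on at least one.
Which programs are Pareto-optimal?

Opt1, Opt2, Opt3, Opt5, Opt6, Opt7

Opt1: not dominated (best stipend).
Opt2: not dominated.
Opt3: not dominated (best duration).
Opt4: dominated by Opt3 (duration 1≤4, stipend 20≥18, ranking 86≤93).
Opt5: not dominated (best ranking).
Opt6: not dominated.
Opt7: not dominated.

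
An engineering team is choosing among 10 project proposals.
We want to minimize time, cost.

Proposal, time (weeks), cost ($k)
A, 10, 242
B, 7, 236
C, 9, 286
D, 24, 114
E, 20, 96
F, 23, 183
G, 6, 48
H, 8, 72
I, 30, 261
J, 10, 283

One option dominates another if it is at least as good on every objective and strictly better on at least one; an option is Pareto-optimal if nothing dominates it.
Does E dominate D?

E vs D: time 20≤24, cost 96≤114 — E is at least as good on every objective with at least one strict improvement.

Yes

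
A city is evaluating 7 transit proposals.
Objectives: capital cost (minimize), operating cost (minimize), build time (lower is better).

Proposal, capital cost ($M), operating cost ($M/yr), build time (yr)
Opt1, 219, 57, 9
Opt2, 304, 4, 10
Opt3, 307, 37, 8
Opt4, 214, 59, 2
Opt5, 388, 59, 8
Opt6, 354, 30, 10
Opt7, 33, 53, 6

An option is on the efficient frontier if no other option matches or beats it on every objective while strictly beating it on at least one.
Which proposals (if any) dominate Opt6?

Opt2

Opt2: capital cost 304≤354, operating cost 4≤30, build time 10≤10 — dominates Opt6.
Others (Opt1, Opt3, Opt4, Opt5, Opt7) are each worse than Opt6 on at least one objective.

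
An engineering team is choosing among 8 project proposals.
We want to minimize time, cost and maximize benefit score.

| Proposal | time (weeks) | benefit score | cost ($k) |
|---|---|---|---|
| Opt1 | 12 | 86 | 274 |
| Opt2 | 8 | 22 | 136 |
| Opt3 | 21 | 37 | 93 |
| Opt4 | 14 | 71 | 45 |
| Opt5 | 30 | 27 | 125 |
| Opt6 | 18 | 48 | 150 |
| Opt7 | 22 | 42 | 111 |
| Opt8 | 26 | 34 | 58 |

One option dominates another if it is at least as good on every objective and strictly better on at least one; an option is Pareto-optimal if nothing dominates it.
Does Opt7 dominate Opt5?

Yes

Opt7 vs Opt5: time 22≤30, benefit score 42≥27, cost 111≤125 — Opt7 is at least as good on every objective with at least one strict improvement.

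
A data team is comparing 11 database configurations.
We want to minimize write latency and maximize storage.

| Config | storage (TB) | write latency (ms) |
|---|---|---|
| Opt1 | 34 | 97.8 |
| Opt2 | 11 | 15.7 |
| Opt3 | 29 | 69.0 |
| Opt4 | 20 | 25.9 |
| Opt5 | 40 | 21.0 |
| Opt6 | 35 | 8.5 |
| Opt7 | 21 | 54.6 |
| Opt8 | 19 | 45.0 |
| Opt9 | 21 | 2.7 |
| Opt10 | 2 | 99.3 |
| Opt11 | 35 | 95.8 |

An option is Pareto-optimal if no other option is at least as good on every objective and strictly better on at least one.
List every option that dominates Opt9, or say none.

none

Opt1: worse on write latency (97.8 vs 2.7).
Opt2: worse on storage (11 vs 21).
Opt3: worse on write latency (69.0 vs 2.7).
Opt4: worse on storage (20 vs 21).
Opt5: worse on write latency (21.0 vs 2.7).
Opt6: worse on write latency (8.5 vs 2.7).
Opt7: worse on write latency (54.6 vs 2.7).
Opt8: worse on storage (19 vs 21).
Opt10: worse on storage (2 vs 21).
Opt11: worse on write latency (95.8 vs 2.7).
No option dominates Opt9.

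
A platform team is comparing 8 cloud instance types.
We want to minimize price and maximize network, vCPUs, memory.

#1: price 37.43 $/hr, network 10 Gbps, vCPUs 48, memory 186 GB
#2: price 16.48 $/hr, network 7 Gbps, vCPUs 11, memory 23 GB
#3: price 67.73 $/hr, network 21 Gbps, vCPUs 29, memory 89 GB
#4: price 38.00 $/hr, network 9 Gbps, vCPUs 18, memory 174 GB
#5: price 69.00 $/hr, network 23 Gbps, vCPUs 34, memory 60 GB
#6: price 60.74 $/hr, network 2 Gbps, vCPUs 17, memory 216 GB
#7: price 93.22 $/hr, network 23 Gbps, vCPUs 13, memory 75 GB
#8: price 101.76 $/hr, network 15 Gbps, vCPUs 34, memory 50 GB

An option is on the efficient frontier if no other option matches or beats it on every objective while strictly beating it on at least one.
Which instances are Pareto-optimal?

#1, #2, #3, #5, #6, #7

#1: not dominated (best vCPUs).
#2: not dominated (best price).
#3: not dominated.
#4: dominated by #1 (price 37.43≤38.00, network 10≥9, vCPUs 48≥18, memory 186≥174).
#5: not dominated.
#6: not dominated (best memory).
#7: not dominated.
#8: dominated by #5 (price 69.00≤101.76, network 23≥15, vCPUs 34≥34, memory 60≥50).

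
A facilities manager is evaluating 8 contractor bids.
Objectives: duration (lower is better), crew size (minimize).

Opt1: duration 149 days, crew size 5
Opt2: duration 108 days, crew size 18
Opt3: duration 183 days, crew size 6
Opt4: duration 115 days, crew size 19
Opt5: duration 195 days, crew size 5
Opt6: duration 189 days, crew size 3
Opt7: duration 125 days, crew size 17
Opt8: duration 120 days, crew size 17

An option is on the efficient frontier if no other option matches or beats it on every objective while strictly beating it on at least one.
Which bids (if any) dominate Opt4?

Opt2

Opt2: duration 108≤115, crew size 18≤19 — dominates Opt4.
Others (Opt1, Opt3, Opt5, Opt6, Opt7, Opt8) are each worse than Opt4 on at least one objective.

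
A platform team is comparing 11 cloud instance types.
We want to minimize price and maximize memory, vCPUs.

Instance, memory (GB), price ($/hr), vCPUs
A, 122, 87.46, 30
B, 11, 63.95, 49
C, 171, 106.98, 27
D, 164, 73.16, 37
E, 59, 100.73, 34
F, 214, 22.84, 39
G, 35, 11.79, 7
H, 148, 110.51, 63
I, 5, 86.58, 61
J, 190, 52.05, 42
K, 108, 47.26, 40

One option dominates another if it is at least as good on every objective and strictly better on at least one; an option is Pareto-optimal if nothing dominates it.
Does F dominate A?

F vs A: memory 214≥122, price 22.84≤87.46, vCPUs 39≥30 — F is at least as good on every objective with at least one strict improvement.

Yes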